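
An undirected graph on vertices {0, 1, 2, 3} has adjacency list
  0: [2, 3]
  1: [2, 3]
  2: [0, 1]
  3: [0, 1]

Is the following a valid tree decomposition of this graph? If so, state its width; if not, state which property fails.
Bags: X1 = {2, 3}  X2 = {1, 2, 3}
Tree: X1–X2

A tree decomposition must satisfy three properties: every vertex lies in some bag; for every edge, both endpoints lie together in some bag; and for every vertex, the bags containing it form a connected subtree. Here vertex 0 appears in no bag, so the decomposition is invalid.

No — vertex 0 appears in no bag.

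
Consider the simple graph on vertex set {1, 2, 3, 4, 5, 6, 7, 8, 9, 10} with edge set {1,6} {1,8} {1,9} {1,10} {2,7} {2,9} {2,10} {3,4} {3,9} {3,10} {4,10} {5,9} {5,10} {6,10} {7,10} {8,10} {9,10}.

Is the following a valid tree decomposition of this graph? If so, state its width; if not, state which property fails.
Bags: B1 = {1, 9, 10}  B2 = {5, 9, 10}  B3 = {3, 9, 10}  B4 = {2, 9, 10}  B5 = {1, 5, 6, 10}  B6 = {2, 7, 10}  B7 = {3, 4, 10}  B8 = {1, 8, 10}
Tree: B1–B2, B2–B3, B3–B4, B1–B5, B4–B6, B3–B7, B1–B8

A tree decomposition must satisfy three properties: every vertex lies in some bag; for every edge, both endpoints lie together in some bag; and for every vertex, the bags containing it form a connected subtree. Here bags containing vertex 5 are not connected in the tree, so the decomposition is invalid.

No — bags containing vertex 5 are not connected in the tree.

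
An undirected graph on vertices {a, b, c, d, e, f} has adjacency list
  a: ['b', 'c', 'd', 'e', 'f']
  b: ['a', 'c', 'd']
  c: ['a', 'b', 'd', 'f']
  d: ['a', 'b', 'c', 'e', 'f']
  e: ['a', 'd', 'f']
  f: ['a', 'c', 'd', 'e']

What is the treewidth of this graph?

A width-3 tree decomposition is:
Bags: B1 = {a, d, e, f}  B2 = {a, c, d, f}  B3 = {a, b, c, d}
Tree: B1–B2, B2–B3
Each bag holds 4 vertices, so the decomposition has width 3, which upper-bounds the treewidth. Conversely, {a, d, e, f} is a clique of size 4, and the vertices of any clique must share a bag in every tree decomposition; so some bag has ≥ 4 vertices and tw(G) ≥ 3. Hence tw(G) = 3 exactly.

3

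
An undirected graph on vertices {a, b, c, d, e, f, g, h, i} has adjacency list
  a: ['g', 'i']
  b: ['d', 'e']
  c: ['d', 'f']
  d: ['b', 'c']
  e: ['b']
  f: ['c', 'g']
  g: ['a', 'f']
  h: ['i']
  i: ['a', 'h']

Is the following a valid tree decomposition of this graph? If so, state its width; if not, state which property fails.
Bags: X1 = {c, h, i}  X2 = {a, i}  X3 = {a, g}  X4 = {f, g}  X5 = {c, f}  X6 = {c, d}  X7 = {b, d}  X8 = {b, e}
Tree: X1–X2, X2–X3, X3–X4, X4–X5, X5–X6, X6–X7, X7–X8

A tree decomposition must satisfy three properties: every vertex lies in some bag; for every edge, both endpoints lie together in some bag; and for every vertex, the bags containing it form a connected subtree. Here bags containing vertex c are not connected in the tree, so the decomposition is invalid.

No — bags containing vertex c are not connected in the tree.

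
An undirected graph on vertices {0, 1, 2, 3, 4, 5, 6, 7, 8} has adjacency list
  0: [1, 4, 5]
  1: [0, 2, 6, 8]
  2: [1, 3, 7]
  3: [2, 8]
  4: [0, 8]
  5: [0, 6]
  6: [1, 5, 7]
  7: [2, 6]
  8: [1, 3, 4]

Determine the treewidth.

3

A width-3 tree decomposition is:
Bags: B1 = {0, 4, 5, 6}  B2 = {0, 1, 4, 6}  B3 = {1, 4, 6, 8}  B4 = {1, 6, 7, 8}  B5 = {1, 2, 7, 8}  B6 = {2, 3, 7, 8}
Tree: B1–B2, B2–B3, B3–B4, B4–B5, B5–B6
The largest bag has 4 vertices, giving width 3; this decomposition certifies tw(G) ≤ 3. For the lower bound: the 4 vertex sets {0,4,5}, {6}, {1}, {2,3,7,8} are disjoint, each induces a connected subgraph, and every pair is joined by at least one edge of G. Contracting each set to a single vertex therefore yields K_{4} as a minor, and since treewidth is minor-monotone, tw(G) ≥ tw(K_{4}) = 3. Combining the bounds, tw(G) = 3.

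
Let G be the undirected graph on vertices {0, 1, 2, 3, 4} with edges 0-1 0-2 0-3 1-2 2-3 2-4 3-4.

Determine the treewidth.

A width-2 tree decomposition is:
Bags: B1 = {2, 3, 4}  B2 = {0, 2, 3}  B3 = {0, 1, 2}
Tree: B1–B2, B2–B3
Every bag has size at most 3, so the width is 3 − 1 = 2 and tw(G) ≤ 2. For the lower bound, the 3 vertices {0, 1, 2} are pairwise adjacent, and any tree decomposition puts a clique entirely inside one bag — forcing width ≥ 2. Combining the bounds, tw(G) = 2.

2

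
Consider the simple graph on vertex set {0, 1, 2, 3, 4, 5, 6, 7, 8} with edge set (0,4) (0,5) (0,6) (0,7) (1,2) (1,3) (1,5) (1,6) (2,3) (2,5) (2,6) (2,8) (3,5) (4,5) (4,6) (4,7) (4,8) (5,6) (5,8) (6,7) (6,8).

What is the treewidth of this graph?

3

A width-3 tree decomposition is:
Bags: B1 = {4, 5, 6, 8}  B2 = {0, 4, 5, 6}  B3 = {2, 5, 6, 8}  B4 = {0, 4, 6, 7}  B5 = {1, 2, 5, 6}  B6 = {1, 2, 3, 5}
Tree: B1–B2, B1–B3, B2–B4, B3–B5, B5–B6
The largest bag has 4 vertices, giving width 3; this decomposition certifies tw(G) ≤ 3. Conversely, {1, 2, 3, 5} is a clique of size 4, and the vertices of any clique must share a bag in every tree decomposition; so some bag has ≥ 4 vertices and tw(G) ≥ 3. Therefore the treewidth is 3.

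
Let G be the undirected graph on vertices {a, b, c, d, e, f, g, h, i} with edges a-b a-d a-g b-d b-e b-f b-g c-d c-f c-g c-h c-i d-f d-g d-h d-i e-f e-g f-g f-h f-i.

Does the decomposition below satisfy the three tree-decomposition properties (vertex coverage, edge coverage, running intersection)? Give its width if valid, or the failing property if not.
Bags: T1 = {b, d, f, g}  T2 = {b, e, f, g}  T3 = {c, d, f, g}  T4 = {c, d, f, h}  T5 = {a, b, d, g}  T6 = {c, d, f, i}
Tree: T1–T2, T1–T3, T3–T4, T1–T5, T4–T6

Every vertex of G appears in some bag (union = {a, b, c, d, e, f, g, h, i}); every edge is covered by a bag; and for each vertex v the set of bags containing v is connected in the bag tree. The decomposition is therefore valid. The largest bag has 4 vertices, so the width is 3.

Yes; width 3.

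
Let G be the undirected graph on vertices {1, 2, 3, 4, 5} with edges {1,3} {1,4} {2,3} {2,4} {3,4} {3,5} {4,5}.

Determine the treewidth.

A width-2 tree decomposition is:
Bags: B1 = {2, 3, 4}  B2 = {1, 3, 4}  B3 = {3, 4, 5}
Tree: B1–B2, B2–B3
Every bag has size at most 3, so the width is 3 − 1 = 2 and tw(G) ≤ 2. On the other hand G contains the 3-clique {1, 3, 4}. A clique must lie in a single bag of any decomposition, so no decomposition can have width below 2. Combining the bounds, tw(G) = 2.

2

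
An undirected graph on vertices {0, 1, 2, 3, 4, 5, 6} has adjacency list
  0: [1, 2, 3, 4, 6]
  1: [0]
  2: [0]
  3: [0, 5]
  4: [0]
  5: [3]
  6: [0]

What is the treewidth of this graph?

A width-1 tree decomposition is:
Bags: B1 = {0, 3}  B2 = {3, 5}  B3 = {0, 4}  B4 = {0, 2}  B5 = {0, 1}  B6 = {0, 6}
Tree: B1–B2, B1–B3, B3–B4, B3–B5, B4–B6
Every bag has size at most 2, so the width is 2 − 1 = 1 and tw(G) ≤ 1. Since G has at least one edge (e.g. 3–0), it is not an edgeless graph, so tw(G) ≥ 1. Hence tw(G) = 1 exactly.

1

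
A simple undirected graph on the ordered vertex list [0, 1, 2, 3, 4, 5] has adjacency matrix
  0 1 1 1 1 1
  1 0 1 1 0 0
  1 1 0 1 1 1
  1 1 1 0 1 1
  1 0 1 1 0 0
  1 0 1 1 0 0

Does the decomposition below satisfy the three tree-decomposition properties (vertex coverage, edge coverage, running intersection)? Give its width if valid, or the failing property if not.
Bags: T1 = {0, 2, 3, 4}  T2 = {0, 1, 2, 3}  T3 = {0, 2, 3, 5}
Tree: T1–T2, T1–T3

Yes; width 3.

Every vertex of G appears in some bag (union = {0, 1, 2, 3, 4, 5}); every edge is covered by a bag; and for each vertex v the set of bags containing v is connected in the bag tree. The decomposition is therefore valid. The largest bag has 4 vertices, so the width is 3.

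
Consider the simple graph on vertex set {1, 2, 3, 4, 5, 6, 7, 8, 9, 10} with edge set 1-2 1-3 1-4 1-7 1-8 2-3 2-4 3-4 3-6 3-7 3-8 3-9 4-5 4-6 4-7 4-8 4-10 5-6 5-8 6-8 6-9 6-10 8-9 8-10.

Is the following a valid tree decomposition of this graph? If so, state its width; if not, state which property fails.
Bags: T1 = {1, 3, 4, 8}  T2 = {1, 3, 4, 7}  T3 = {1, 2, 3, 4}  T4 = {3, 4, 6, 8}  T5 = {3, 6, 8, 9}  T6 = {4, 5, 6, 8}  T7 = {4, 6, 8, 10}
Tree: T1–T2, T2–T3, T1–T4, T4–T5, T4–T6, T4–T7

Vertex coverage: the bags together contain {1, 2, 3, 4, 5, 6, 7, 8, 9, 10}, the full vertex set. Edge coverage: each edge of G has both endpoints in at least one bag. Running intersection: for every vertex, the bags containing it form a connected subtree. All three properties hold, so this is a valid tree decomposition of width max|bag| − 1 = 3, and hence tw(G) ≤ 3.

Yes; width 3.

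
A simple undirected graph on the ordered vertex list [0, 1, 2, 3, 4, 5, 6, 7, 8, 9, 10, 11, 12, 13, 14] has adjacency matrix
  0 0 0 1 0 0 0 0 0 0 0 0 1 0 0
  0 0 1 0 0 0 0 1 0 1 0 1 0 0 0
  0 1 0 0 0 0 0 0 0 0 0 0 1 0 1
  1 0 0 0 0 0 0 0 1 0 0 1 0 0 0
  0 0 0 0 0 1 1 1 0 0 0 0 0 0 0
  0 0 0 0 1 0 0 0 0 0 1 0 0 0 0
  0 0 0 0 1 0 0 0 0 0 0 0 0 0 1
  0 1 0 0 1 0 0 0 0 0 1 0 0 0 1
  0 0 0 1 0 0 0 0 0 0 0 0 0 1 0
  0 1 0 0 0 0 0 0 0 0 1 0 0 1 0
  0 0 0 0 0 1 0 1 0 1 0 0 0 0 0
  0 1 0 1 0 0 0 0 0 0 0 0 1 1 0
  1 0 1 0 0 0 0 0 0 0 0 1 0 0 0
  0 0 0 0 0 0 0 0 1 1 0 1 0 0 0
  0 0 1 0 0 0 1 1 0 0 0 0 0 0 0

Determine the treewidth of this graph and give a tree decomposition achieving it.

Treewidth 3.
Bags: B1 = {0, 3, 8, 13}  B2 = {0, 3, 11, 13}  B3 = {0, 11, 12, 13}  B4 = {9, 11, 12, 13}  B5 = {1, 9, 11, 12}  B6 = {1, 2, 9, 12}  B7 = {1, 2, 9, 10}  B8 = {1, 2, 7, 10}  B9 = {2, 7, 10, 14}  B10 = {5, 7, 10, 14}  B11 = {4, 5, 7, 14}  B12 = {4, 5, 6, 14}
Tree: B1–B2, B2–B3, B3–B4, B4–B5, B5–B6, B6–B7, B7–B8, B8–B9, B9–B10, B10–B11, B11–B12

Each bag holds 4 vertices, so the decomposition has width 3, which upper-bounds the treewidth. For the lower bound: the 4 vertex sets {0,3,8}, {13}, {11}, {1,2,9,12} are disjoint, each induces a connected subgraph, and every pair is joined by at least one edge of G. Contracting each set to a single vertex therefore yields K_{4} as a minor, and since treewidth is minor-monotone, tw(G) ≥ tw(K_{4}) = 3. Combining the bounds, tw(G) = 3.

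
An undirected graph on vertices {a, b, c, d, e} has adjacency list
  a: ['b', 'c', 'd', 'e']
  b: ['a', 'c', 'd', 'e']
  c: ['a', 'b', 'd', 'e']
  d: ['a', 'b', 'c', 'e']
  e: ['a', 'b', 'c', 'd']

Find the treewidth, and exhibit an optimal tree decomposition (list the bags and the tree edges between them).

With just one bag of size 5, the width is 5 − 1 = 4, so tw(G) ≤ 4. On the other hand G contains the 5-clique {a, b, c, d, e}. A clique must lie in a single bag of any decomposition, so no decomposition can have width below 4. The upper and lower bounds meet at 4, so that is the treewidth.

Treewidth 4.
One optimal decomposition is:
Bags: B1 = {a, b, c, d, e}
Tree: (single bag)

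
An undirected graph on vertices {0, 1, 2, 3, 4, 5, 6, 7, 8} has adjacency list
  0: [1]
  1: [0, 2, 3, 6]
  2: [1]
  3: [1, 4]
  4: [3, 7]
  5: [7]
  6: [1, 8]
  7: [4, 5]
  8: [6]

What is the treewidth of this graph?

A width-1 tree decomposition is:
Bags: B1 = {1, 6}  B2 = {0, 1}  B3 = {1, 3}  B4 = {3, 4}  B5 = {1, 2}  B6 = {6, 8}  B7 = {4, 7}  B8 = {5, 7}
Tree: B1–B2, B1–B3, B3–B4, B2–B5, B1–B6, B4–B7, B7–B8
The largest bag has 2 vertices, giving width 1; this decomposition certifies tw(G) ≤ 1. Since G has at least one edge (e.g. 6–1), it is not an edgeless graph, so tw(G) ≥ 1. Combining the bounds, tw(G) = 1.

1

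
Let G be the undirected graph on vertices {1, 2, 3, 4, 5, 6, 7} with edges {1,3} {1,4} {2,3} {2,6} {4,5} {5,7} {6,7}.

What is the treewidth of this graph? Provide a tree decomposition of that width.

Treewidth 2.
One such decomposition:
Bags: B1 = {1, 4, 5}  B2 = {1, 3, 5}  B3 = {2, 3, 5}  B4 = {2, 5, 6}  B5 = {5, 6, 7}
Tree: B1–B2, B2–B3, B3–B4, B4–B5

Every bag has size at most 3, so the width is 3 − 1 = 2 and tw(G) ≤ 2. The edges 5–4–1–3–2–6–7–5 form a cycle, so G is not a tree and its treewidth is at least 2. Therefore the treewidth is 2.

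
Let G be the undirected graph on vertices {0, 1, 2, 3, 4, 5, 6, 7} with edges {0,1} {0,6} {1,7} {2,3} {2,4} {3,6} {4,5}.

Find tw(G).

A width-1 tree decomposition is:
Bags: B1 = {1, 7}  B2 = {0, 1}  B3 = {0, 6}  B4 = {3, 6}  B5 = {2, 3}  B6 = {2, 4}  B7 = {4, 5}
Tree: B1–B2, B2–B3, B3–B4, B4–B5, B5–B6, B6–B7
The largest bag has 2 vertices, giving width 1; this decomposition certifies tw(G) ≤ 1. Since G has at least one edge (e.g. 7–1), it is not an edgeless graph, so tw(G) ≥ 1. Combining the bounds, tw(G) = 1.

1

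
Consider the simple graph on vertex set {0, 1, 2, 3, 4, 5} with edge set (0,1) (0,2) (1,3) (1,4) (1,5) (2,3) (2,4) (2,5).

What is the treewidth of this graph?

A width-2 tree decomposition is:
Bags: B1 = {0, 1, 2}  B2 = {1, 2, 5}  B3 = {1, 2, 4}  B4 = {1, 2, 3}
Tree: B1–B2, B2–B3, B3–B4
Each bag holds 3 vertices, so the decomposition has width 2, which upper-bounds the treewidth. The edges 0–2–5–1–0 form a cycle, so G is not a tree and its treewidth is at least 2. Therefore the treewidth is 2.

2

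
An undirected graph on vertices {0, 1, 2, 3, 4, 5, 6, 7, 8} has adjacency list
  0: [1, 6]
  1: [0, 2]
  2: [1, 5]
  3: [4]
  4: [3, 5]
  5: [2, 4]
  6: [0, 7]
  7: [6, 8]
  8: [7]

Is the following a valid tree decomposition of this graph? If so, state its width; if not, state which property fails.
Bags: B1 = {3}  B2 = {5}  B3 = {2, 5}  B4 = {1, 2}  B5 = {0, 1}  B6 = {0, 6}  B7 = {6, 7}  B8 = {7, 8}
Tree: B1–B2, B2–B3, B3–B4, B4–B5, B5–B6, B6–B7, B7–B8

A tree decomposition must satisfy three properties: every vertex lies in some bag; for every edge, both endpoints lie together in some bag; and for every vertex, the bags containing it form a connected subtree. Here vertex 4 appears in no bag, so the decomposition is invalid.

No — vertex 4 appears in no bag.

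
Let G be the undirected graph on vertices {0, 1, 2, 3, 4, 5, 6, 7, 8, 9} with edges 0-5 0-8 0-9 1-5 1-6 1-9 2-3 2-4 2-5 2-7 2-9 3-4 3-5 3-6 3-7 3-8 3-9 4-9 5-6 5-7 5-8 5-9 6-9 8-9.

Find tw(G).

3

A width-3 tree decomposition is:
Bags: B1 = {2, 3, 5, 9}  B2 = {3, 5, 8, 9}  B3 = {0, 5, 8, 9}  B4 = {2, 3, 5, 7}  B5 = {3, 5, 6, 9}  B6 = {2, 3, 4, 9}  B7 = {1, 5, 6, 9}
Tree: B1–B2, B2–B3, B1–B4, B1–B5, B1–B6, B5–B7
The largest bag has 4 vertices, giving width 3; this decomposition certifies tw(G) ≤ 3. For the lower bound, the 4 vertices {2, 3, 4, 9} are pairwise adjacent, and any tree decomposition puts a clique entirely inside one bag — forcing width ≥ 3. Therefore the treewidth is 3.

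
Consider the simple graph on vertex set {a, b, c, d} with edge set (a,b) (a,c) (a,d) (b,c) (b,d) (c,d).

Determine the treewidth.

A width-3 tree decomposition is:
Bags: B1 = {a, b, c, d}
Tree: (single bag)
A single bag containing all 4 vertices is trivially a valid decomposition of width 3. Conversely, {a, b, c, d} is a clique of size 4, and the vertices of any clique must share a bag in every tree decomposition; so some bag has ≥ 4 vertices and tw(G) ≥ 3. Combining the bounds, tw(G) = 3.

3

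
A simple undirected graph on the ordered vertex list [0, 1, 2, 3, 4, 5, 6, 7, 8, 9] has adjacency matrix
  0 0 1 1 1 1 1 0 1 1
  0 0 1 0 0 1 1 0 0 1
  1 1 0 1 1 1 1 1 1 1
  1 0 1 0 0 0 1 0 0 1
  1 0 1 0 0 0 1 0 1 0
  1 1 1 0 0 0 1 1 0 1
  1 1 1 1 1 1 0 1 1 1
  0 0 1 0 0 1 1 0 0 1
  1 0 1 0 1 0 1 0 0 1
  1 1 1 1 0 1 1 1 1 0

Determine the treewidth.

A width-4 tree decomposition is:
Bags: B1 = {0, 2, 5, 6, 9}  B2 = {0, 2, 6, 8, 9}  B3 = {0, 2, 3, 6, 9}  B4 = {2, 5, 6, 7, 9}  B5 = {1, 2, 5, 6, 9}  B6 = {0, 2, 4, 6, 8}
Tree: B1–B2, B1–B3, B1–B4, B4–B5, B2–B6
The largest bag has 5 vertices, giving width 4; this decomposition certifies tw(G) ≤ 4. For the lower bound, the 5 vertices {0, 2, 6, 8, 9} are pairwise adjacent, and any tree decomposition puts a clique entirely inside one bag — forcing width ≥ 4. Combining the bounds, tw(G) = 4.

4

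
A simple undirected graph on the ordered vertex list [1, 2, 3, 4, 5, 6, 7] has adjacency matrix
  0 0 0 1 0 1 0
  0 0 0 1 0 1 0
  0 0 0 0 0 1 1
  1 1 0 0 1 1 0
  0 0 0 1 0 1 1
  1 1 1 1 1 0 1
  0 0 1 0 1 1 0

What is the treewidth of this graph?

A width-2 tree decomposition is:
Bags: B1 = {2, 4, 6}  B2 = {1, 4, 6}  B3 = {4, 5, 6}  B4 = {5, 6, 7}  B5 = {3, 6, 7}
Tree: B1–B2, B2–B3, B3–B4, B4–B5
Each bag holds 3 vertices, so the decomposition has width 2, which upper-bounds the treewidth. On the other hand G contains the 3-clique {3, 6, 7}. A clique must lie in a single bag of any decomposition, so no decomposition can have width below 2. Therefore the treewidth is 2.

2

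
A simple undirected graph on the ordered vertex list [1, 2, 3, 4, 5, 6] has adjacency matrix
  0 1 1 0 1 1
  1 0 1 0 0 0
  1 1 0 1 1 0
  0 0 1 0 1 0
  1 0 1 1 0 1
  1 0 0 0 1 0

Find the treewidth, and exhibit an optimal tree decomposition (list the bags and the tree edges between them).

Treewidth 2.
Bags: B1 = {1, 3, 5}  B2 = {1, 2, 3}  B3 = {3, 4, 5}  B4 = {1, 5, 6}
Tree: B1–B2, B1–B3, B1–B4

Each bag holds 3 vertices, so the decomposition has width 2, which upper-bounds the treewidth. On the other hand G contains the 3-clique {1, 2, 3}. A clique must lie in a single bag of any decomposition, so no decomposition can have width below 2. Therefore the treewidth is 2.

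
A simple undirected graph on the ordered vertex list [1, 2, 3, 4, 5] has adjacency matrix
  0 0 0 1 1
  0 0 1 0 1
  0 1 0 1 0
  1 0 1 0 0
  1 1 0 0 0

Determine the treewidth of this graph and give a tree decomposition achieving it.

Treewidth 2.
One such decomposition:
Bags: B1 = {1, 3, 4}  B2 = {1, 3, 5}  B3 = {2, 3, 5}
Tree: B1–B2, B2–B3

The largest bag has 3 vertices, giving width 2; this decomposition certifies tw(G) ≤ 2. For the lower bound, G contains the cycle 3–4–1–5–2–3, so G is not a forest; only forests have treewidth ≤ 1, hence tw(G) ≥ 2. Therefore the treewidth is 2.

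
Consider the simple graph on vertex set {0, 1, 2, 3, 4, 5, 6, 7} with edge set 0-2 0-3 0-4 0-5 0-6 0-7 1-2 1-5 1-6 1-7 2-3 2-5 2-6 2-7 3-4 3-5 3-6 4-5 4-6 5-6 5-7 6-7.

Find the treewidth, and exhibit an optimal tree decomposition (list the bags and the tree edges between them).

Treewidth 4.
Bags: B1 = {0, 3, 4, 5, 6}  B2 = {0, 2, 3, 5, 6}  B3 = {0, 2, 5, 6, 7}  B4 = {1, 2, 5, 6, 7}
Tree: B1–B2, B2–B3, B3–B4

The largest bag has 5 vertices, giving width 4; this decomposition certifies tw(G) ≤ 4. On the other hand G contains the 5-clique {0, 2, 3, 5, 6}. A clique must lie in a single bag of any decomposition, so no decomposition can have width below 4. Therefore the treewidth is 4.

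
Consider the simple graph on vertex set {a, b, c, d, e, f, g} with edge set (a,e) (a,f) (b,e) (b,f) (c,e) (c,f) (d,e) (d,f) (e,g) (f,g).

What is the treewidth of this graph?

A width-2 tree decomposition is:
Bags: B1 = {e, f, g}  B2 = {c, e, f}  B3 = {b, e, f}  B4 = {a, e, f}  B5 = {d, e, f}
Tree: B1–B2, B2–B3, B3–B4, B4–B5
Every bag has size at most 3, so the width is 3 − 1 = 2 and tw(G) ≤ 2. The edges e–g–f–c–e form a cycle, so G is not a tree and its treewidth is at least 2. Hence tw(G) = 2 exactly.

2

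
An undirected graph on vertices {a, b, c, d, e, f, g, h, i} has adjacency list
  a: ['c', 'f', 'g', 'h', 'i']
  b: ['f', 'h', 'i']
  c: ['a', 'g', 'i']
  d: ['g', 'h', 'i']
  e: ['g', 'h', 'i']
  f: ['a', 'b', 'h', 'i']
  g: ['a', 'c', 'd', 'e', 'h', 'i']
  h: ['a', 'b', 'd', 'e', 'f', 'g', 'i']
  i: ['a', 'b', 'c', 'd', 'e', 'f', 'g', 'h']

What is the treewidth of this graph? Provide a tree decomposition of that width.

Each bag holds 4 vertices, so the decomposition has width 3, which upper-bounds the treewidth. On the other hand G contains the 4-clique {d, g, h, i}. A clique must lie in a single bag of any decomposition, so no decomposition can have width below 3. Therefore the treewidth is 3.

Treewidth 3.
Bags: B1 = {a, g, h, i}  B2 = {a, c, g, i}  B3 = {e, g, h, i}  B4 = {d, g, h, i}  B5 = {a, f, h, i}  B6 = {b, f, h, i}
Tree: B1–B2, B1–B3, B3–B4, B1–B5, B5–B6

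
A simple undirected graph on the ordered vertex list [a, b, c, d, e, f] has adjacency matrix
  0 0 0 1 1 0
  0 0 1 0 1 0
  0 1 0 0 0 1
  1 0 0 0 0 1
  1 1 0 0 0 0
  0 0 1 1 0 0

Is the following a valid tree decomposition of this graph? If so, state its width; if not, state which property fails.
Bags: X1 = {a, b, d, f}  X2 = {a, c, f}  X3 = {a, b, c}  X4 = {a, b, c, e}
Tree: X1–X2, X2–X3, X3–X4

No — bags containing vertex b are not connected in the tree.

A tree decomposition must satisfy three properties: every vertex lies in some bag; for every edge, both endpoints lie together in some bag; and for every vertex, the bags containing it form a connected subtree. Here bags containing vertex b are not connected in the tree, so the decomposition is invalid.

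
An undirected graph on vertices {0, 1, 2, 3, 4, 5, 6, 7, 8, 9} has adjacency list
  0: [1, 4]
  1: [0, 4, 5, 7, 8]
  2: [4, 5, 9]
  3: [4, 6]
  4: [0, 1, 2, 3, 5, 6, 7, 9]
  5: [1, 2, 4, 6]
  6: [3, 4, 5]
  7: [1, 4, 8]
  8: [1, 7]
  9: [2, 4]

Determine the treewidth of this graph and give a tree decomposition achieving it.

Treewidth 2.
Bags: B1 = {1, 4, 7}  B2 = {1, 4, 5}  B3 = {0, 1, 4}  B4 = {2, 4, 5}  B5 = {4, 5, 6}  B6 = {3, 4, 6}  B7 = {2, 4, 9}  B8 = {1, 7, 8}
Tree: B1–B2, B1–B3, B2–B4, B4–B5, B5–B6, B4–B7, B1–B8

The largest bag has 3 vertices, giving width 2; this decomposition certifies tw(G) ≤ 2. For the lower bound, the 3 vertices {1, 7, 8} are pairwise adjacent, and any tree decomposition puts a clique entirely inside one bag — forcing width ≥ 2. The upper and lower bounds meet at 2, so that is the treewidth.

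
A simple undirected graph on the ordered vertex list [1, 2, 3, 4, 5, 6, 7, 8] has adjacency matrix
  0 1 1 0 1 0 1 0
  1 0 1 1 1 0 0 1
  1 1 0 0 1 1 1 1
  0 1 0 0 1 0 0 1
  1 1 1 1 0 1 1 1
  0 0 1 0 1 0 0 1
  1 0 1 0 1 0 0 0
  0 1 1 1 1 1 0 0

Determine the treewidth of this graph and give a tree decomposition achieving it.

Each bag holds 4 vertices, so the decomposition has width 3, which upper-bounds the treewidth. For the lower bound, the 4 vertices {2, 3, 5, 8} are pairwise adjacent, and any tree decomposition puts a clique entirely inside one bag — forcing width ≥ 3. Combining the bounds, tw(G) = 3.

Treewidth 3.
Bags: B1 = {2, 3, 5, 8}  B2 = {2, 4, 5, 8}  B3 = {1, 2, 3, 5}  B4 = {3, 5, 6, 8}  B5 = {1, 3, 5, 7}
Tree: B1–B2, B1–B3, B1–B4, B3–B5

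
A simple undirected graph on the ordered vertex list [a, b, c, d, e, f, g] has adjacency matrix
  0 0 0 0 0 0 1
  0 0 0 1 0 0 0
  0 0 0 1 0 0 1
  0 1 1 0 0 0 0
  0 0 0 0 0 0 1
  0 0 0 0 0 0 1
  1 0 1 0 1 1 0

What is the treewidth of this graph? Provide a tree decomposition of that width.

Treewidth 1.
One optimal decomposition is:
Bags: B1 = {e, g}  B2 = {f, g}  B3 = {a, g}  B4 = {c, g}  B5 = {c, d}  B6 = {b, d}
Tree: B1–B2, B2–B3, B2–B4, B4–B5, B5–B6

Every bag has size at most 2, so the width is 2 − 1 = 1 and tw(G) ≤ 1. Since G has at least one edge (e.g. e–g), it is not an edgeless graph, so tw(G) ≥ 1. Combining the bounds, tw(G) = 1.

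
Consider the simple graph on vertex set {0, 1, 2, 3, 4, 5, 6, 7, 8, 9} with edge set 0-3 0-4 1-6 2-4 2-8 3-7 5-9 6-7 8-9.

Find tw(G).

A width-1 tree decomposition is:
Bags: B1 = {5, 9}  B2 = {8, 9}  B3 = {2, 8}  B4 = {2, 4}  B5 = {0, 4}  B6 = {0, 3}  B7 = {3, 7}  B8 = {6, 7}  B9 = {1, 6}
Tree: B1–B2, B2–B3, B3–B4, B4–B5, B5–B6, B6–B7, B7–B8, B8–B9
The largest bag has 2 vertices, giving width 1; this decomposition certifies tw(G) ≤ 1. Any graph with an edge has treewidth ≥ 1, and G has the edge 5–9. Therefore the treewidth is 1.

1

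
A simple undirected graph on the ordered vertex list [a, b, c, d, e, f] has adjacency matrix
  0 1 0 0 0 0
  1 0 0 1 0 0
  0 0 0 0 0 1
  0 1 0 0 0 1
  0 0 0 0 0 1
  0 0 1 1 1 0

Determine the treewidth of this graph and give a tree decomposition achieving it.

Treewidth 1.
One such decomposition:
Bags: B1 = {d, f}  B2 = {e, f}  B3 = {b, d}  B4 = {c, f}  B5 = {a, b}
Tree: B1–B2, B1–B3, B2–B4, B3–B5

The largest bag has 2 vertices, giving width 1; this decomposition certifies tw(G) ≤ 1. Any graph with an edge has treewidth ≥ 1, and G has the edge d–f. The upper and lower bounds meet at 1, so that is the treewidth.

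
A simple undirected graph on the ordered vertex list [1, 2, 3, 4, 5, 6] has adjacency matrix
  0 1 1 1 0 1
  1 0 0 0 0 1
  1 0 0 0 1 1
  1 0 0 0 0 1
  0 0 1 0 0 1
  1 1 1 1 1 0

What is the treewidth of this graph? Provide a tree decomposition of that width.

Each bag holds 3 vertices, so the decomposition has width 2, which upper-bounds the treewidth. For the lower bound, the 3 vertices {1, 2, 6} are pairwise adjacent, and any tree decomposition puts a clique entirely inside one bag — forcing width ≥ 2. Hence tw(G) = 2 exactly.

Treewidth 2.
Bags: B1 = {1, 4, 6}  B2 = {1, 3, 6}  B3 = {1, 2, 6}  B4 = {3, 5, 6}
Tree: B1–B2, B2–B3, B2–B4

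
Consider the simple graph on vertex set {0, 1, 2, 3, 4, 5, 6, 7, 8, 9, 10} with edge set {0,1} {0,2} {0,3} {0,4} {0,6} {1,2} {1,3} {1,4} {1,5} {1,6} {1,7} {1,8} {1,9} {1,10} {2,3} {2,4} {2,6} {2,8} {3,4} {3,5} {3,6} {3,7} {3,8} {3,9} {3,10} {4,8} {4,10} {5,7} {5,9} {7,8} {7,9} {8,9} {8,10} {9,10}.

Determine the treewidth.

4

A width-4 tree decomposition is:
Bags: B1 = {1, 3, 7, 8, 9}  B2 = {1, 3, 8, 9, 10}  B3 = {1, 3, 4, 8, 10}  B4 = {1, 2, 3, 4, 8}  B5 = {0, 1, 2, 3, 4}  B6 = {1, 3, 5, 7, 9}  B7 = {0, 1, 2, 3, 6}
Tree: B1–B2, B2–B3, B3–B4, B4–B5, B1–B6, B5–B7
Every bag has size at most 5, so the width is 5 − 1 = 4 and tw(G) ≤ 4. On the other hand G contains the 5-clique {0, 1, 2, 3, 4}. A clique must lie in a single bag of any decomposition, so no decomposition can have width below 4. Hence tw(G) = 4 exactly.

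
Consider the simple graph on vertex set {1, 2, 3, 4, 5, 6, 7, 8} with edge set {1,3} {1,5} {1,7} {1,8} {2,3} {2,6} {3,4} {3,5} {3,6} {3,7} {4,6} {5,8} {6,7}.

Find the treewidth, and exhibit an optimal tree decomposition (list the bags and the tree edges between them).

The largest bag has 3 vertices, giving width 2; this decomposition certifies tw(G) ≤ 2. Conversely, {1, 5, 8} is a clique of size 3, and the vertices of any clique must share a bag in every tree decomposition; so some bag has ≥ 3 vertices and tw(G) ≥ 2. Hence tw(G) = 2 exactly.

Treewidth 2.
Bags: B1 = {1, 3, 7}  B2 = {3, 6, 7}  B3 = {1, 3, 5}  B4 = {2, 3, 6}  B5 = {3, 4, 6}  B6 = {1, 5, 8}
Tree: B1–B2, B1–B3, B2–B4, B4–B5, B3–B6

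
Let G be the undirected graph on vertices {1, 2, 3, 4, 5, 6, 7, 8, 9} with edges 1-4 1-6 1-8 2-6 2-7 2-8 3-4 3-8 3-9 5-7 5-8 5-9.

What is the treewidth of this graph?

3

A width-3 tree decomposition is:
Bags: B1 = {3, 4, 5, 9}  B2 = {3, 4, 5, 8}  B3 = {1, 4, 5, 8}  B4 = {1, 5, 7, 8}  B5 = {1, 2, 7, 8}  B6 = {1, 2, 6, 7}
Tree: B1–B2, B2–B3, B3–B4, B4–B5, B5–B6
Each bag holds 4 vertices, so the decomposition has width 3, which upper-bounds the treewidth. For the lower bound: the 4 vertex sets {3,4,9}, {5}, {8}, {1,2,6,7} are disjoint, each induces a connected subgraph, and every pair is joined by at least one edge of G. Contracting each set to a single vertex therefore yields K_{4} as a minor, and since treewidth is minor-monotone, tw(G) ≥ tw(K_{4}) = 3. Hence tw(G) = 3 exactly.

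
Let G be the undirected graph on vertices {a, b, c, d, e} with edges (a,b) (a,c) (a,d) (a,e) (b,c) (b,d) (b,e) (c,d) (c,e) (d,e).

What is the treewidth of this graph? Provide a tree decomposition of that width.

A single bag containing all 5 vertices is trivially a valid decomposition of width 4. Conversely, {a, b, c, d, e} is a clique of size 5, and the vertices of any clique must share a bag in every tree decomposition; so some bag has ≥ 5 vertices and tw(G) ≥ 4. Hence tw(G) = 4 exactly.

Treewidth 4.
Bags: B1 = {a, b, c, d, e}
Tree: (single bag)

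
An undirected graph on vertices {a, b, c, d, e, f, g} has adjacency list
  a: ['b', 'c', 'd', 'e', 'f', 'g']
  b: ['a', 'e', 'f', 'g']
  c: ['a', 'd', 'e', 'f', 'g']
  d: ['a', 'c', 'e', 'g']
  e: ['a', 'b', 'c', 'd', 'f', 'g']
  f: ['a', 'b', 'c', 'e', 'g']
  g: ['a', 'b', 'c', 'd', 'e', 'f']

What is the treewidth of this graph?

4

A width-4 tree decomposition is:
Bags: B1 = {a, c, e, f, g}  B2 = {a, c, d, e, g}  B3 = {a, b, e, f, g}
Tree: B1–B2, B1–B3
Every bag has size at most 5, so the width is 5 − 1 = 4 and tw(G) ≤ 4. On the other hand G contains the 5-clique {a, c, d, e, g}. A clique must lie in a single bag of any decomposition, so no decomposition can have width below 4. Combining the bounds, tw(G) = 4.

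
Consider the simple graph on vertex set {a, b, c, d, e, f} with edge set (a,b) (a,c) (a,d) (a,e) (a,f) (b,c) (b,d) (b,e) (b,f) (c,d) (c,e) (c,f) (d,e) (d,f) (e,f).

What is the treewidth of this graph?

A width-5 tree decomposition is:
Bags: B1 = {a, b, c, d, e, f}
Tree: (single bag)
With just one bag of size 6, the width is 6 − 1 = 5, so tw(G) ≤ 5. On the other hand G contains the 6-clique {a, b, c, d, e, f}. A clique must lie in a single bag of any decomposition, so no decomposition can have width below 5. Therefore the treewidth is 5.

5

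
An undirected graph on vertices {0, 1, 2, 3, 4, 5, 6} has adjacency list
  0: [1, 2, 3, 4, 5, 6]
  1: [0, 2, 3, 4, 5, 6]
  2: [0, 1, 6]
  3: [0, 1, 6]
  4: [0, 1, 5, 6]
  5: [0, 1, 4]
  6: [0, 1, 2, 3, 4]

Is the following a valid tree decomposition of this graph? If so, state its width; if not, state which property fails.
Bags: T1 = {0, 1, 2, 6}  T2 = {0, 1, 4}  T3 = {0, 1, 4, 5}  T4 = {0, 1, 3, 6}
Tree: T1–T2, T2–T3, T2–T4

No — edge (6,4) lies in no bag.

A tree decomposition must satisfy three properties: every vertex lies in some bag; for every edge, both endpoints lie together in some bag; and for every vertex, the bags containing it form a connected subtree. Here edge (6,4) lies in no bag, so the decomposition is invalid.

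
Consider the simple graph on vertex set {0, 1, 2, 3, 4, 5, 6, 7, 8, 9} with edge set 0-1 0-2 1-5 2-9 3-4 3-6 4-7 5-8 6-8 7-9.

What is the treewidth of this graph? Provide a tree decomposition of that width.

Each bag holds 3 vertices, so the decomposition has width 2, which upper-bounds the treewidth. The edges 8–5–1–0–2–9–7–4–3–6–8 form a cycle, so G is not a tree and its treewidth is at least 2. Hence tw(G) = 2 exactly.

Treewidth 2.
One optimal decomposition is:
Bags: B1 = {1, 5, 8}  B2 = {0, 1, 8}  B3 = {0, 2, 8}  B4 = {2, 8, 9}  B5 = {7, 8, 9}  B6 = {4, 7, 8}  B7 = {3, 4, 8}  B8 = {3, 6, 8}
Tree: B1–B2, B2–B3, B3–B4, B4–B5, B5–B6, B6–B7, B7–B8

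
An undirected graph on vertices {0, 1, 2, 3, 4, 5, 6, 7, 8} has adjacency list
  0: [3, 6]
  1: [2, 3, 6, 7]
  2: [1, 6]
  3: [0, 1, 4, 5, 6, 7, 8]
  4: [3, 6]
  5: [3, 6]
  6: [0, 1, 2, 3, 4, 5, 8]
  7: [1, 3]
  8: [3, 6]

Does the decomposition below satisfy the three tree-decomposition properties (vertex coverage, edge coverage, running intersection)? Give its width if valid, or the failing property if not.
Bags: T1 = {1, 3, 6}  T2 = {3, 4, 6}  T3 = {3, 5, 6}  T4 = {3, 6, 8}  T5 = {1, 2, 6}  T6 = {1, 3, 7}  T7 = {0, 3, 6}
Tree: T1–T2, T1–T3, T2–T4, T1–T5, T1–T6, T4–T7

Vertex coverage: the bags together contain {0, 1, 2, 3, 4, 5, 6, 7, 8}, the full vertex set. Edge coverage: each edge of G has both endpoints in at least one bag. Running intersection: for every vertex, the bags containing it form a connected subtree. All three properties hold, so this is a valid tree decomposition of width max|bag| − 1 = 2, and hence tw(G) ≤ 2.

Yes; width 2.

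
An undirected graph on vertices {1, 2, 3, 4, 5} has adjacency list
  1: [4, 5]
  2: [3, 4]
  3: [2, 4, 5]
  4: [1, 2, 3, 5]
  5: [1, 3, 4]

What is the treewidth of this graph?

A width-2 tree decomposition is:
Bags: B1 = {2, 3, 4}  B2 = {3, 4, 5}  B3 = {1, 4, 5}
Tree: B1–B2, B2–B3
Every bag has size at most 3, so the width is 3 − 1 = 2 and tw(G) ≤ 2. On the other hand G contains the 3-clique {1, 4, 5}. A clique must lie in a single bag of any decomposition, so no decomposition can have width below 2. Hence tw(G) = 2 exactly.

2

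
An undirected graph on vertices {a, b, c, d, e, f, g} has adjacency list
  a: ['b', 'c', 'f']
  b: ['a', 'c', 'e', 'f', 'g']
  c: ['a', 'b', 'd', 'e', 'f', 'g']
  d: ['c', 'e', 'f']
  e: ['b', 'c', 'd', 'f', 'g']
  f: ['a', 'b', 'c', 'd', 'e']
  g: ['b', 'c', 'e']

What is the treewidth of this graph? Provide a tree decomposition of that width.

The largest bag has 4 vertices, giving width 3; this decomposition certifies tw(G) ≤ 3. On the other hand G contains the 4-clique {b, c, e, g}. A clique must lie in a single bag of any decomposition, so no decomposition can have width below 3. Therefore the treewidth is 3.

Treewidth 3.
Bags: B1 = {a, b, c, f}  B2 = {b, c, e, f}  B3 = {b, c, e, g}  B4 = {c, d, e, f}
Tree: B1–B2, B2–B3, B2–B4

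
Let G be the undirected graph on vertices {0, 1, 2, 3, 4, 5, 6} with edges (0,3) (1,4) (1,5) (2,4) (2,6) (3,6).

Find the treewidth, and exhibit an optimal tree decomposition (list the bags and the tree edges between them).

The largest bag has 2 vertices, giving width 1; this decomposition certifies tw(G) ≤ 1. Since G has at least one edge (e.g. 0–3), it is not an edgeless graph, so tw(G) ≥ 1. Therefore the treewidth is 1.

Treewidth 1.
One such decomposition:
Bags: B1 = {0, 3}  B2 = {3, 6}  B3 = {2, 6}  B4 = {2, 4}  B5 = {1, 4}  B6 = {1, 5}
Tree: B1–B2, B2–B3, B3–B4, B4–B5, B5–B6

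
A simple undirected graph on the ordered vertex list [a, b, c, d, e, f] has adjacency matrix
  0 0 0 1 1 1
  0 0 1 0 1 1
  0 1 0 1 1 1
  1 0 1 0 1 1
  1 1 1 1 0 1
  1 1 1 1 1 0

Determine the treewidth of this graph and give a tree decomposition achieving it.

Each bag holds 4 vertices, so the decomposition has width 3, which upper-bounds the treewidth. For the lower bound, the 4 vertices {c, d, e, f} are pairwise adjacent, and any tree decomposition puts a clique entirely inside one bag — forcing width ≥ 3. The upper and lower bounds meet at 3, so that is the treewidth.

Treewidth 3.
One such decomposition:
Bags: B1 = {c, d, e, f}  B2 = {a, d, e, f}  B3 = {b, c, e, f}
Tree: B1–B2, B1–B3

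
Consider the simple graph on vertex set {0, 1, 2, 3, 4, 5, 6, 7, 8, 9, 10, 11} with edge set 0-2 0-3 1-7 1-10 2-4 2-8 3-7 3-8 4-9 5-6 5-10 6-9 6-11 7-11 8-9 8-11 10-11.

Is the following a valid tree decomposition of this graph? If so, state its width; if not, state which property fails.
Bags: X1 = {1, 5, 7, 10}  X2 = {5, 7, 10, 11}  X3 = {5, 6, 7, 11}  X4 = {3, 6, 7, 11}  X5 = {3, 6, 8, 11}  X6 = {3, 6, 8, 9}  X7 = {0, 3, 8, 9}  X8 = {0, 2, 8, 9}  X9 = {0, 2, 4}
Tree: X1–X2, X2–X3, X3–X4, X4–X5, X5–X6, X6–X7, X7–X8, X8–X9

No — edge (9,4) lies in no bag.

A tree decomposition must satisfy three properties: every vertex lies in some bag; for every edge, both endpoints lie together in some bag; and for every vertex, the bags containing it form a connected subtree. Here edge (9,4) lies in no bag, so the decomposition is invalid.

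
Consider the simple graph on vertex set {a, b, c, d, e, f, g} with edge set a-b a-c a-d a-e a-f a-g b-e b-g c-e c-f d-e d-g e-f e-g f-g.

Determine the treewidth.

3

A width-3 tree decomposition is:
Bags: B1 = {a, d, e, g}  B2 = {a, b, e, g}  B3 = {a, e, f, g}  B4 = {a, c, e, f}
Tree: B1–B2, B1–B3, B3–B4
The largest bag has 4 vertices, giving width 3; this decomposition certifies tw(G) ≤ 3. Conversely, {a, d, e, g} is a clique of size 4, and the vertices of any clique must share a bag in every tree decomposition; so some bag has ≥ 4 vertices and tw(G) ≥ 3. Therefore the treewidth is 3.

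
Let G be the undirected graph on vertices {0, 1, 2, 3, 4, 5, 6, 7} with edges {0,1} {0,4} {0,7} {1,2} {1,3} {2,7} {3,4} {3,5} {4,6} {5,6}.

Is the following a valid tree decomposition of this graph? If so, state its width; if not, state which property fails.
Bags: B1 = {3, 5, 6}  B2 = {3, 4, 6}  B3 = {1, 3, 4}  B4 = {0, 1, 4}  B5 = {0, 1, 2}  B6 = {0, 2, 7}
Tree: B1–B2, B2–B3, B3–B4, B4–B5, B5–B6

Yes; width 2.

Every vertex of G appears in some bag (union = {0, 1, 2, 3, 4, 5, 6, 7}); every edge is covered by a bag; and for each vertex v the set of bags containing v is connected in the bag tree. The decomposition is therefore valid. The largest bag has 3 vertices, so the width is 2.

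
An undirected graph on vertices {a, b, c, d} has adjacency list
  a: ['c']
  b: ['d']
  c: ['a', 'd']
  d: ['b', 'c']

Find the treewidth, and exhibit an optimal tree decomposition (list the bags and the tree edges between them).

Each bag holds 2 vertices, so the decomposition has width 1, which upper-bounds the treewidth. Since G has at least one edge (e.g. d–b), it is not an edgeless graph, so tw(G) ≥ 1. Combining the bounds, tw(G) = 1.

Treewidth 1.
One such decomposition:
Bags: B1 = {b, d}  B2 = {c, d}  B3 = {a, c}
Tree: B1–B2, B2–B3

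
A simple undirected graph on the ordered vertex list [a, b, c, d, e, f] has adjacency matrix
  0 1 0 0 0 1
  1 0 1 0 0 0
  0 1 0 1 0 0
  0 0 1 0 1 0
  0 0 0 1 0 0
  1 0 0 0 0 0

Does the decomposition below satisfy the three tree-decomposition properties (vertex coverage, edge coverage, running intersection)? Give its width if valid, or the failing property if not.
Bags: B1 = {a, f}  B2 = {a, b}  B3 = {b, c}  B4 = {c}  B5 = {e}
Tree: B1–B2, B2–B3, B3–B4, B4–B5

A tree decomposition must satisfy three properties: every vertex lies in some bag; for every edge, both endpoints lie together in some bag; and for every vertex, the bags containing it form a connected subtree. Here vertex d appears in no bag, so the decomposition is invalid.

No — vertex d appears in no bag.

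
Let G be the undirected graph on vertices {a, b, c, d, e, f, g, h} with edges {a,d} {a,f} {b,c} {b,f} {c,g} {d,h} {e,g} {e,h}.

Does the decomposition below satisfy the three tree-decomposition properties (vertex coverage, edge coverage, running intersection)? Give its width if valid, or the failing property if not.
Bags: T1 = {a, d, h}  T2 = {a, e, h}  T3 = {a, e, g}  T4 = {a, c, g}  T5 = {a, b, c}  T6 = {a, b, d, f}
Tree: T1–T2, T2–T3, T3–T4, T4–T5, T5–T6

A tree decomposition must satisfy three properties: every vertex lies in some bag; for every edge, both endpoints lie together in some bag; and for every vertex, the bags containing it form a connected subtree. Here bags containing vertex d are not connected in the tree, so the decomposition is invalid.

No — bags containing vertex d are not connected in the tree.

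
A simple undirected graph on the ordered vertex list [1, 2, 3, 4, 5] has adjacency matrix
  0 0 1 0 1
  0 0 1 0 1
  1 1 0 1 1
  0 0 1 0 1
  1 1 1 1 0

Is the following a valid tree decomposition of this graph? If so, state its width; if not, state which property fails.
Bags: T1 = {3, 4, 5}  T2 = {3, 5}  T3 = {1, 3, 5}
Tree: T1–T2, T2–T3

No — vertex 2 appears in no bag.

A tree decomposition must satisfy three properties: every vertex lies in some bag; for every edge, both endpoints lie together in some bag; and for every vertex, the bags containing it form a connected subtree. Here vertex 2 appears in no bag, so the decomposition is invalid.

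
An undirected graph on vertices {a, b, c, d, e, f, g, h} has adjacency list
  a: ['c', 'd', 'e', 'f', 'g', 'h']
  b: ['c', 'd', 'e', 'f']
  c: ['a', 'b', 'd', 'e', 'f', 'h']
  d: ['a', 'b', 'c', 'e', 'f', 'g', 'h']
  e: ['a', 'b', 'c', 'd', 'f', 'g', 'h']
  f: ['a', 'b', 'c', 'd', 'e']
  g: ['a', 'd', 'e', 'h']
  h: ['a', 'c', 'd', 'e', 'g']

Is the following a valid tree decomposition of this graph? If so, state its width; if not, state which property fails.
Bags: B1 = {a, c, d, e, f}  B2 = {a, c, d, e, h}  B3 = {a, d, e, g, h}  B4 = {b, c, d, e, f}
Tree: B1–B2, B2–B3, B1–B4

Yes; width 4.

Vertex coverage: the bags together contain {a, b, c, d, e, f, g, h}, the full vertex set. Edge coverage: each edge of G has both endpoints in at least one bag. Running intersection: for every vertex, the bags containing it form a connected subtree. All three properties hold, so this is a valid tree decomposition of width max|bag| − 1 = 4, and hence tw(G) ≤ 4.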